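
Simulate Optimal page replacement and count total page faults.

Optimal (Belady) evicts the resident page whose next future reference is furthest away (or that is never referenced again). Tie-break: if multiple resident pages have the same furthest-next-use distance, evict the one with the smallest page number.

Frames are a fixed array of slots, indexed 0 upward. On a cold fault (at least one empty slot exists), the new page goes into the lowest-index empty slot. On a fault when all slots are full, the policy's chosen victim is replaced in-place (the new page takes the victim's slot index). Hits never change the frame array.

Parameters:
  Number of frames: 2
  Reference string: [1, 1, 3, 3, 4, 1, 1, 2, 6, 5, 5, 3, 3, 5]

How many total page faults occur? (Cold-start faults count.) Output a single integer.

Answer: 7

Derivation:
Step 0: ref 1 → FAULT, frames=[1,-]
Step 1: ref 1 → HIT, frames=[1,-]
Step 2: ref 3 → FAULT, frames=[1,3]
Step 3: ref 3 → HIT, frames=[1,3]
Step 4: ref 4 → FAULT (evict 3), frames=[1,4]
Step 5: ref 1 → HIT, frames=[1,4]
Step 6: ref 1 → HIT, frames=[1,4]
Step 7: ref 2 → FAULT (evict 1), frames=[2,4]
Step 8: ref 6 → FAULT (evict 2), frames=[6,4]
Step 9: ref 5 → FAULT (evict 4), frames=[6,5]
Step 10: ref 5 → HIT, frames=[6,5]
Step 11: ref 3 → FAULT (evict 6), frames=[3,5]
Step 12: ref 3 → HIT, frames=[3,5]
Step 13: ref 5 → HIT, frames=[3,5]
Total faults: 7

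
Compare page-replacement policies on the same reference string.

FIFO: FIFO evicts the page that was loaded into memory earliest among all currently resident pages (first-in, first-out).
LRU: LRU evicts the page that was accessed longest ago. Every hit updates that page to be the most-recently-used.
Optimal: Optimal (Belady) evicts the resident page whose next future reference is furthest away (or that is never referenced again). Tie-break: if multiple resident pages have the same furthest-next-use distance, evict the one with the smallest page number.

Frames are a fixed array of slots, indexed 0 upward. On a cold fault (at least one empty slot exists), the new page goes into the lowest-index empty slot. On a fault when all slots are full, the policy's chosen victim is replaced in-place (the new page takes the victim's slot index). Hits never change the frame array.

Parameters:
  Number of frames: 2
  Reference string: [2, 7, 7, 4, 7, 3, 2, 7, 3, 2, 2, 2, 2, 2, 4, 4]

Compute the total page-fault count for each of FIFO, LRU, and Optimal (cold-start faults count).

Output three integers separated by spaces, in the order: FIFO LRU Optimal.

Answer: 9 9 7

Derivation:
--- FIFO ---
  step 0: ref 2 -> FAULT, frames=[2,-] (faults so far: 1)
  step 1: ref 7 -> FAULT, frames=[2,7] (faults so far: 2)
  step 2: ref 7 -> HIT, frames=[2,7] (faults so far: 2)
  step 3: ref 4 -> FAULT, evict 2, frames=[4,7] (faults so far: 3)
  step 4: ref 7 -> HIT, frames=[4,7] (faults so far: 3)
  step 5: ref 3 -> FAULT, evict 7, frames=[4,3] (faults so far: 4)
  step 6: ref 2 -> FAULT, evict 4, frames=[2,3] (faults so far: 5)
  step 7: ref 7 -> FAULT, evict 3, frames=[2,7] (faults so far: 6)
  step 8: ref 3 -> FAULT, evict 2, frames=[3,7] (faults so far: 7)
  step 9: ref 2 -> FAULT, evict 7, frames=[3,2] (faults so far: 8)
  step 10: ref 2 -> HIT, frames=[3,2] (faults so far: 8)
  step 11: ref 2 -> HIT, frames=[3,2] (faults so far: 8)
  step 12: ref 2 -> HIT, frames=[3,2] (faults so far: 8)
  step 13: ref 2 -> HIT, frames=[3,2] (faults so far: 8)
  step 14: ref 4 -> FAULT, evict 3, frames=[4,2] (faults so far: 9)
  step 15: ref 4 -> HIT, frames=[4,2] (faults so far: 9)
  FIFO total faults: 9
--- LRU ---
  step 0: ref 2 -> FAULT, frames=[2,-] (faults so far: 1)
  step 1: ref 7 -> FAULT, frames=[2,7] (faults so far: 2)
  step 2: ref 7 -> HIT, frames=[2,7] (faults so far: 2)
  step 3: ref 4 -> FAULT, evict 2, frames=[4,7] (faults so far: 3)
  step 4: ref 7 -> HIT, frames=[4,7] (faults so far: 3)
  step 5: ref 3 -> FAULT, evict 4, frames=[3,7] (faults so far: 4)
  step 6: ref 2 -> FAULT, evict 7, frames=[3,2] (faults so far: 5)
  step 7: ref 7 -> FAULT, evict 3, frames=[7,2] (faults so far: 6)
  step 8: ref 3 -> FAULT, evict 2, frames=[7,3] (faults so far: 7)
  step 9: ref 2 -> FAULT, evict 7, frames=[2,3] (faults so far: 8)
  step 10: ref 2 -> HIT, frames=[2,3] (faults so far: 8)
  step 11: ref 2 -> HIT, frames=[2,3] (faults so far: 8)
  step 12: ref 2 -> HIT, frames=[2,3] (faults so far: 8)
  step 13: ref 2 -> HIT, frames=[2,3] (faults so far: 8)
  step 14: ref 4 -> FAULT, evict 3, frames=[2,4] (faults so far: 9)
  step 15: ref 4 -> HIT, frames=[2,4] (faults so far: 9)
  LRU total faults: 9
--- Optimal ---
  step 0: ref 2 -> FAULT, frames=[2,-] (faults so far: 1)
  step 1: ref 7 -> FAULT, frames=[2,7] (faults so far: 2)
  step 2: ref 7 -> HIT, frames=[2,7] (faults so far: 2)
  step 3: ref 4 -> FAULT, evict 2, frames=[4,7] (faults so far: 3)
  step 4: ref 7 -> HIT, frames=[4,7] (faults so far: 3)
  step 5: ref 3 -> FAULT, evict 4, frames=[3,7] (faults so far: 4)
  step 6: ref 2 -> FAULT, evict 3, frames=[2,7] (faults so far: 5)
  step 7: ref 7 -> HIT, frames=[2,7] (faults so far: 5)
  step 8: ref 3 -> FAULT, evict 7, frames=[2,3] (faults so far: 6)
  step 9: ref 2 -> HIT, frames=[2,3] (faults so far: 6)
  step 10: ref 2 -> HIT, frames=[2,3] (faults so far: 6)
  step 11: ref 2 -> HIT, frames=[2,3] (faults so far: 6)
  step 12: ref 2 -> HIT, frames=[2,3] (faults so far: 6)
  step 13: ref 2 -> HIT, frames=[2,3] (faults so far: 6)
  step 14: ref 4 -> FAULT, evict 2, frames=[4,3] (faults so far: 7)
  step 15: ref 4 -> HIT, frames=[4,3] (faults so far: 7)
  Optimal total faults: 7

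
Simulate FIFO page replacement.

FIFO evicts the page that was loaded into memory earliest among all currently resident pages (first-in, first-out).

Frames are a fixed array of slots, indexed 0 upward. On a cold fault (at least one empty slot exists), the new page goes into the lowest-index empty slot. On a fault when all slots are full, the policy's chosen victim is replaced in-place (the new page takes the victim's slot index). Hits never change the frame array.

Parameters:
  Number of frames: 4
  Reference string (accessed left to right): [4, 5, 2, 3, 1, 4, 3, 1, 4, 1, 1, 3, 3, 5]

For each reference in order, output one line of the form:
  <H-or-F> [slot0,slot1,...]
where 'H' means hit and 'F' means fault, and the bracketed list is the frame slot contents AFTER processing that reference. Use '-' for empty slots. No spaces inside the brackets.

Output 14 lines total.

F [4,-,-,-]
F [4,5,-,-]
F [4,5,2,-]
F [4,5,2,3]
F [1,5,2,3]
F [1,4,2,3]
H [1,4,2,3]
H [1,4,2,3]
H [1,4,2,3]
H [1,4,2,3]
H [1,4,2,3]
H [1,4,2,3]
H [1,4,2,3]
F [1,4,5,3]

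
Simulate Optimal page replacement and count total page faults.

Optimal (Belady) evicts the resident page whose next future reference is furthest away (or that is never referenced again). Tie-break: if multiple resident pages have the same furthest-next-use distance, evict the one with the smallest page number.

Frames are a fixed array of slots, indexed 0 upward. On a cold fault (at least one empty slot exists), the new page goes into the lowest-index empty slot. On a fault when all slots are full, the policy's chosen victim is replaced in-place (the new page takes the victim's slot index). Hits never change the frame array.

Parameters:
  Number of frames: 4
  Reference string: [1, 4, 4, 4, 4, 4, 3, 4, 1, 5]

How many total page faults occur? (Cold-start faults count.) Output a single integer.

Step 0: ref 1 → FAULT, frames=[1,-,-,-]
Step 1: ref 4 → FAULT, frames=[1,4,-,-]
Step 2: ref 4 → HIT, frames=[1,4,-,-]
Step 3: ref 4 → HIT, frames=[1,4,-,-]
Step 4: ref 4 → HIT, frames=[1,4,-,-]
Step 5: ref 4 → HIT, frames=[1,4,-,-]
Step 6: ref 3 → FAULT, frames=[1,4,3,-]
Step 7: ref 4 → HIT, frames=[1,4,3,-]
Step 8: ref 1 → HIT, frames=[1,4,3,-]
Step 9: ref 5 → FAULT, frames=[1,4,3,5]
Total faults: 4

Answer: 4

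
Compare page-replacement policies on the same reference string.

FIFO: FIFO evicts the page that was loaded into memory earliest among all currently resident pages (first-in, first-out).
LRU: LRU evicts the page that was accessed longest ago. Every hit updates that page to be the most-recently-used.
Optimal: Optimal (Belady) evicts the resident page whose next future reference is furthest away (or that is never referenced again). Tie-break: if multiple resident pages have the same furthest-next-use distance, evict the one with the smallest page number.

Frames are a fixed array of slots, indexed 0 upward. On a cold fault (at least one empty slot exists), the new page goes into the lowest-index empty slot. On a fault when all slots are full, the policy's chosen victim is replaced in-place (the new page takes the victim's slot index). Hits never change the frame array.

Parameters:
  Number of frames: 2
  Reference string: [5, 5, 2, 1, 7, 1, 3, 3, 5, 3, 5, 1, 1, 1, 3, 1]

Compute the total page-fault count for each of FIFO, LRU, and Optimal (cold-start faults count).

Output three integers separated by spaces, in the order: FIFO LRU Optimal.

Answer: 8 8 7

Derivation:
--- FIFO ---
  step 0: ref 5 -> FAULT, frames=[5,-] (faults so far: 1)
  step 1: ref 5 -> HIT, frames=[5,-] (faults so far: 1)
  step 2: ref 2 -> FAULT, frames=[5,2] (faults so far: 2)
  step 3: ref 1 -> FAULT, evict 5, frames=[1,2] (faults so far: 3)
  step 4: ref 7 -> FAULT, evict 2, frames=[1,7] (faults so far: 4)
  step 5: ref 1 -> HIT, frames=[1,7] (faults so far: 4)
  step 6: ref 3 -> FAULT, evict 1, frames=[3,7] (faults so far: 5)
  step 7: ref 3 -> HIT, frames=[3,7] (faults so far: 5)
  step 8: ref 5 -> FAULT, evict 7, frames=[3,5] (faults so far: 6)
  step 9: ref 3 -> HIT, frames=[3,5] (faults so far: 6)
  step 10: ref 5 -> HIT, frames=[3,5] (faults so far: 6)
  step 11: ref 1 -> FAULT, evict 3, frames=[1,5] (faults so far: 7)
  step 12: ref 1 -> HIT, frames=[1,5] (faults so far: 7)
  step 13: ref 1 -> HIT, frames=[1,5] (faults so far: 7)
  step 14: ref 3 -> FAULT, evict 5, frames=[1,3] (faults so far: 8)
  step 15: ref 1 -> HIT, frames=[1,3] (faults so far: 8)
  FIFO total faults: 8
--- LRU ---
  step 0: ref 5 -> FAULT, frames=[5,-] (faults so far: 1)
  step 1: ref 5 -> HIT, frames=[5,-] (faults so far: 1)
  step 2: ref 2 -> FAULT, frames=[5,2] (faults so far: 2)
  step 3: ref 1 -> FAULT, evict 5, frames=[1,2] (faults so far: 3)
  step 4: ref 7 -> FAULT, evict 2, frames=[1,7] (faults so far: 4)
  step 5: ref 1 -> HIT, frames=[1,7] (faults so far: 4)
  step 6: ref 3 -> FAULT, evict 7, frames=[1,3] (faults so far: 5)
  step 7: ref 3 -> HIT, frames=[1,3] (faults so far: 5)
  step 8: ref 5 -> FAULT, evict 1, frames=[5,3] (faults so far: 6)
  step 9: ref 3 -> HIT, frames=[5,3] (faults so far: 6)
  step 10: ref 5 -> HIT, frames=[5,3] (faults so far: 6)
  step 11: ref 1 -> FAULT, evict 3, frames=[5,1] (faults so far: 7)
  step 12: ref 1 -> HIT, frames=[5,1] (faults so far: 7)
  step 13: ref 1 -> HIT, frames=[5,1] (faults so far: 7)
  step 14: ref 3 -> FAULT, evict 5, frames=[3,1] (faults so far: 8)
  step 15: ref 1 -> HIT, frames=[3,1] (faults so far: 8)
  LRU total faults: 8
--- Optimal ---
  step 0: ref 5 -> FAULT, frames=[5,-] (faults so far: 1)
  step 1: ref 5 -> HIT, frames=[5,-] (faults so far: 1)
  step 2: ref 2 -> FAULT, frames=[5,2] (faults so far: 2)
  step 3: ref 1 -> FAULT, evict 2, frames=[5,1] (faults so far: 3)
  step 4: ref 7 -> FAULT, evict 5, frames=[7,1] (faults so far: 4)
  step 5: ref 1 -> HIT, frames=[7,1] (faults so far: 4)
  step 6: ref 3 -> FAULT, evict 7, frames=[3,1] (faults so far: 5)
  step 7: ref 3 -> HIT, frames=[3,1] (faults so far: 5)
  step 8: ref 5 -> FAULT, evict 1, frames=[3,5] (faults so far: 6)
  step 9: ref 3 -> HIT, frames=[3,5] (faults so far: 6)
  step 10: ref 5 -> HIT, frames=[3,5] (faults so far: 6)
  step 11: ref 1 -> FAULT, evict 5, frames=[3,1] (faults so far: 7)
  step 12: ref 1 -> HIT, frames=[3,1] (faults so far: 7)
  step 13: ref 1 -> HIT, frames=[3,1] (faults so far: 7)
  step 14: ref 3 -> HIT, frames=[3,1] (faults so far: 7)
  step 15: ref 1 -> HIT, frames=[3,1] (faults so far: 7)
  Optimal total faults: 7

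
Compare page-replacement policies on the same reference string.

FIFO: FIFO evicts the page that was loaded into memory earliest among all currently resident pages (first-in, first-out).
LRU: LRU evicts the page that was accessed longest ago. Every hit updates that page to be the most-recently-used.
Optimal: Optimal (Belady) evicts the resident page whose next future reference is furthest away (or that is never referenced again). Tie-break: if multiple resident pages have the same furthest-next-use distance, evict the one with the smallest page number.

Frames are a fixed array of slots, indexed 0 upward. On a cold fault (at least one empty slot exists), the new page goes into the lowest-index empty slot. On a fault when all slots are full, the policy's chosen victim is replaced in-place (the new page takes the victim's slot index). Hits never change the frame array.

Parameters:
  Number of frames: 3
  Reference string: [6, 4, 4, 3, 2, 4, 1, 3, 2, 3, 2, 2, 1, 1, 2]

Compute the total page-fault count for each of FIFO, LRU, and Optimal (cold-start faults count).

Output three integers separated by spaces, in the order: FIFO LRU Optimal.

Answer: 5 7 5

Derivation:
--- FIFO ---
  step 0: ref 6 -> FAULT, frames=[6,-,-] (faults so far: 1)
  step 1: ref 4 -> FAULT, frames=[6,4,-] (faults so far: 2)
  step 2: ref 4 -> HIT, frames=[6,4,-] (faults so far: 2)
  step 3: ref 3 -> FAULT, frames=[6,4,3] (faults so far: 3)
  step 4: ref 2 -> FAULT, evict 6, frames=[2,4,3] (faults so far: 4)
  step 5: ref 4 -> HIT, frames=[2,4,3] (faults so far: 4)
  step 6: ref 1 -> FAULT, evict 4, frames=[2,1,3] (faults so far: 5)
  step 7: ref 3 -> HIT, frames=[2,1,3] (faults so far: 5)
  step 8: ref 2 -> HIT, frames=[2,1,3] (faults so far: 5)
  step 9: ref 3 -> HIT, frames=[2,1,3] (faults so far: 5)
  step 10: ref 2 -> HIT, frames=[2,1,3] (faults so far: 5)
  step 11: ref 2 -> HIT, frames=[2,1,3] (faults so far: 5)
  step 12: ref 1 -> HIT, frames=[2,1,3] (faults so far: 5)
  step 13: ref 1 -> HIT, frames=[2,1,3] (faults so far: 5)
  step 14: ref 2 -> HIT, frames=[2,1,3] (faults so far: 5)
  FIFO total faults: 5
--- LRU ---
  step 0: ref 6 -> FAULT, frames=[6,-,-] (faults so far: 1)
  step 1: ref 4 -> FAULT, frames=[6,4,-] (faults so far: 2)
  step 2: ref 4 -> HIT, frames=[6,4,-] (faults so far: 2)
  step 3: ref 3 -> FAULT, frames=[6,4,3] (faults so far: 3)
  step 4: ref 2 -> FAULT, evict 6, frames=[2,4,3] (faults so far: 4)
  step 5: ref 4 -> HIT, frames=[2,4,3] (faults so far: 4)
  step 6: ref 1 -> FAULT, evict 3, frames=[2,4,1] (faults so far: 5)
  step 7: ref 3 -> FAULT, evict 2, frames=[3,4,1] (faults so far: 6)
  step 8: ref 2 -> FAULT, evict 4, frames=[3,2,1] (faults so far: 7)
  step 9: ref 3 -> HIT, frames=[3,2,1] (faults so far: 7)
  step 10: ref 2 -> HIT, frames=[3,2,1] (faults so far: 7)
  step 11: ref 2 -> HIT, frames=[3,2,1] (faults so far: 7)
  step 12: ref 1 -> HIT, frames=[3,2,1] (faults so far: 7)
  step 13: ref 1 -> HIT, frames=[3,2,1] (faults so far: 7)
  step 14: ref 2 -> HIT, frames=[3,2,1] (faults so far: 7)
  LRU total faults: 7
--- Optimal ---
  step 0: ref 6 -> FAULT, frames=[6,-,-] (faults so far: 1)
  step 1: ref 4 -> FAULT, frames=[6,4,-] (faults so far: 2)
  step 2: ref 4 -> HIT, frames=[6,4,-] (faults so far: 2)
  step 3: ref 3 -> FAULT, frames=[6,4,3] (faults so far: 3)
  step 4: ref 2 -> FAULT, evict 6, frames=[2,4,3] (faults so far: 4)
  step 5: ref 4 -> HIT, frames=[2,4,3] (faults so far: 4)
  step 6: ref 1 -> FAULT, evict 4, frames=[2,1,3] (faults so far: 5)
  step 7: ref 3 -> HIT, frames=[2,1,3] (faults so far: 5)
  step 8: ref 2 -> HIT, frames=[2,1,3] (faults so far: 5)
  step 9: ref 3 -> HIT, frames=[2,1,3] (faults so far: 5)
  step 10: ref 2 -> HIT, frames=[2,1,3] (faults so far: 5)
  step 11: ref 2 -> HIT, frames=[2,1,3] (faults so far: 5)
  step 12: ref 1 -> HIT, frames=[2,1,3] (faults so far: 5)
  step 13: ref 1 -> HIT, frames=[2,1,3] (faults so far: 5)
  step 14: ref 2 -> HIT, frames=[2,1,3] (faults so far: 5)
  Optimal total faults: 5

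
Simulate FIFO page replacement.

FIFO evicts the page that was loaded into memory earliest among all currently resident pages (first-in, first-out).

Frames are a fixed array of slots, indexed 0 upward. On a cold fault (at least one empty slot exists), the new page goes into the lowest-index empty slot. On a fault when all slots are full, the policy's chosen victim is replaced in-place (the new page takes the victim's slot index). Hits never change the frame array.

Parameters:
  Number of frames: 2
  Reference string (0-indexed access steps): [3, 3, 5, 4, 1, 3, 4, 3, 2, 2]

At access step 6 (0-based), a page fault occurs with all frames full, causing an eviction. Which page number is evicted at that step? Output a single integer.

Answer: 1

Derivation:
Step 0: ref 3 -> FAULT, frames=[3,-]
Step 1: ref 3 -> HIT, frames=[3,-]
Step 2: ref 5 -> FAULT, frames=[3,5]
Step 3: ref 4 -> FAULT, evict 3, frames=[4,5]
Step 4: ref 1 -> FAULT, evict 5, frames=[4,1]
Step 5: ref 3 -> FAULT, evict 4, frames=[3,1]
Step 6: ref 4 -> FAULT, evict 1, frames=[3,4]
At step 6: evicted page 1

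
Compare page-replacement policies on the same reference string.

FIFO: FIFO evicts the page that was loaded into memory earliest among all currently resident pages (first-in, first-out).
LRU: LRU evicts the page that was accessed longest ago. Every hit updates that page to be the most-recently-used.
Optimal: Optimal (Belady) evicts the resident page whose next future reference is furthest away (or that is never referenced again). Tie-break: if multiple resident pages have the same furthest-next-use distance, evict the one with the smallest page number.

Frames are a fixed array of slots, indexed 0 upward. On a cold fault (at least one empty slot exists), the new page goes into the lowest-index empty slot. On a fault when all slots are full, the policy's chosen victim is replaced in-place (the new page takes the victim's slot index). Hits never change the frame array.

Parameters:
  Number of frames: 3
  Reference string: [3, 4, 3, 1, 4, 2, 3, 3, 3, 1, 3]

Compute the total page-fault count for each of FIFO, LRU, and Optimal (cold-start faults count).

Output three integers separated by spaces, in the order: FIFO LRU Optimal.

--- FIFO ---
  step 0: ref 3 -> FAULT, frames=[3,-,-] (faults so far: 1)
  step 1: ref 4 -> FAULT, frames=[3,4,-] (faults so far: 2)
  step 2: ref 3 -> HIT, frames=[3,4,-] (faults so far: 2)
  step 3: ref 1 -> FAULT, frames=[3,4,1] (faults so far: 3)
  step 4: ref 4 -> HIT, frames=[3,4,1] (faults so far: 3)
  step 5: ref 2 -> FAULT, evict 3, frames=[2,4,1] (faults so far: 4)
  step 6: ref 3 -> FAULT, evict 4, frames=[2,3,1] (faults so far: 5)
  step 7: ref 3 -> HIT, frames=[2,3,1] (faults so far: 5)
  step 8: ref 3 -> HIT, frames=[2,3,1] (faults so far: 5)
  step 9: ref 1 -> HIT, frames=[2,3,1] (faults so far: 5)
  step 10: ref 3 -> HIT, frames=[2,3,1] (faults so far: 5)
  FIFO total faults: 5
--- LRU ---
  step 0: ref 3 -> FAULT, frames=[3,-,-] (faults so far: 1)
  step 1: ref 4 -> FAULT, frames=[3,4,-] (faults so far: 2)
  step 2: ref 3 -> HIT, frames=[3,4,-] (faults so far: 2)
  step 3: ref 1 -> FAULT, frames=[3,4,1] (faults so far: 3)
  step 4: ref 4 -> HIT, frames=[3,4,1] (faults so far: 3)
  step 5: ref 2 -> FAULT, evict 3, frames=[2,4,1] (faults so far: 4)
  step 6: ref 3 -> FAULT, evict 1, frames=[2,4,3] (faults so far: 5)
  step 7: ref 3 -> HIT, frames=[2,4,3] (faults so far: 5)
  step 8: ref 3 -> HIT, frames=[2,4,3] (faults so far: 5)
  step 9: ref 1 -> FAULT, evict 4, frames=[2,1,3] (faults so far: 6)
  step 10: ref 3 -> HIT, frames=[2,1,3] (faults so far: 6)
  LRU total faults: 6
--- Optimal ---
  step 0: ref 3 -> FAULT, frames=[3,-,-] (faults so far: 1)
  step 1: ref 4 -> FAULT, frames=[3,4,-] (faults so far: 2)
  step 2: ref 3 -> HIT, frames=[3,4,-] (faults so far: 2)
  step 3: ref 1 -> FAULT, frames=[3,4,1] (faults so far: 3)
  step 4: ref 4 -> HIT, frames=[3,4,1] (faults so far: 3)
  step 5: ref 2 -> FAULT, evict 4, frames=[3,2,1] (faults so far: 4)
  step 6: ref 3 -> HIT, frames=[3,2,1] (faults so far: 4)
  step 7: ref 3 -> HIT, frames=[3,2,1] (faults so far: 4)
  step 8: ref 3 -> HIT, frames=[3,2,1] (faults so far: 4)
  step 9: ref 1 -> HIT, frames=[3,2,1] (faults so far: 4)
  step 10: ref 3 -> HIT, frames=[3,2,1] (faults so far: 4)
  Optimal total faults: 4

Answer: 5 6 4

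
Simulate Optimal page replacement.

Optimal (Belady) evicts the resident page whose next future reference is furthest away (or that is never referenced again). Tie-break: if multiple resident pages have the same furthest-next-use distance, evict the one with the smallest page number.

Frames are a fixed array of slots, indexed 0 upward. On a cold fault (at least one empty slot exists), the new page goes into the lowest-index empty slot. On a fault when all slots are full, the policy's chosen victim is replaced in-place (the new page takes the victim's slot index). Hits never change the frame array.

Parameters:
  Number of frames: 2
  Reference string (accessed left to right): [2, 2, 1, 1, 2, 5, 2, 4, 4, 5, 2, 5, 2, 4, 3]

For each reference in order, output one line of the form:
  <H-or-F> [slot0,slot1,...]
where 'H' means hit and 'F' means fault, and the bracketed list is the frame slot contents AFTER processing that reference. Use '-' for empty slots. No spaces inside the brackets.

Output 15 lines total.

F [2,-]
H [2,-]
F [2,1]
H [2,1]
H [2,1]
F [2,5]
H [2,5]
F [4,5]
H [4,5]
H [4,5]
F [2,5]
H [2,5]
H [2,5]
F [4,5]
F [3,5]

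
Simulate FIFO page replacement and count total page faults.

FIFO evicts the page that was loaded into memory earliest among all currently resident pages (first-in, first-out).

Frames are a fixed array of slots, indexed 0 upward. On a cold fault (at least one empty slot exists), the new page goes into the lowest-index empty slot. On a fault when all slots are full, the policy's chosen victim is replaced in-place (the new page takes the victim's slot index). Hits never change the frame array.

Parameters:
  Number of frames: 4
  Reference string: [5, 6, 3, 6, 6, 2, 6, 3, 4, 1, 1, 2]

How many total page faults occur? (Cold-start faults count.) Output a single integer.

Answer: 6

Derivation:
Step 0: ref 5 → FAULT, frames=[5,-,-,-]
Step 1: ref 6 → FAULT, frames=[5,6,-,-]
Step 2: ref 3 → FAULT, frames=[5,6,3,-]
Step 3: ref 6 → HIT, frames=[5,6,3,-]
Step 4: ref 6 → HIT, frames=[5,6,3,-]
Step 5: ref 2 → FAULT, frames=[5,6,3,2]
Step 6: ref 6 → HIT, frames=[5,6,3,2]
Step 7: ref 3 → HIT, frames=[5,6,3,2]
Step 8: ref 4 → FAULT (evict 5), frames=[4,6,3,2]
Step 9: ref 1 → FAULT (evict 6), frames=[4,1,3,2]
Step 10: ref 1 → HIT, frames=[4,1,3,2]
Step 11: ref 2 → HIT, frames=[4,1,3,2]
Total faults: 6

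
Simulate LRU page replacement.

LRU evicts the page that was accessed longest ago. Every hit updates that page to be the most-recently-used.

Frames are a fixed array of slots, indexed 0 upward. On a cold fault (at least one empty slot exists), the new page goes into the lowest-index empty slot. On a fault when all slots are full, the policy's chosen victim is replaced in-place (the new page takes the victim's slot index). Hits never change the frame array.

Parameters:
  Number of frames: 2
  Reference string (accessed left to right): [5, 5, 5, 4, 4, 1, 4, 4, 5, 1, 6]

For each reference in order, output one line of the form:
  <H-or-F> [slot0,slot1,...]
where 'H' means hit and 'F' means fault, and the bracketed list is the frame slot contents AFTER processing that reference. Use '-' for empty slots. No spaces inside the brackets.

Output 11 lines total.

F [5,-]
H [5,-]
H [5,-]
F [5,4]
H [5,4]
F [1,4]
H [1,4]
H [1,4]
F [5,4]
F [5,1]
F [6,1]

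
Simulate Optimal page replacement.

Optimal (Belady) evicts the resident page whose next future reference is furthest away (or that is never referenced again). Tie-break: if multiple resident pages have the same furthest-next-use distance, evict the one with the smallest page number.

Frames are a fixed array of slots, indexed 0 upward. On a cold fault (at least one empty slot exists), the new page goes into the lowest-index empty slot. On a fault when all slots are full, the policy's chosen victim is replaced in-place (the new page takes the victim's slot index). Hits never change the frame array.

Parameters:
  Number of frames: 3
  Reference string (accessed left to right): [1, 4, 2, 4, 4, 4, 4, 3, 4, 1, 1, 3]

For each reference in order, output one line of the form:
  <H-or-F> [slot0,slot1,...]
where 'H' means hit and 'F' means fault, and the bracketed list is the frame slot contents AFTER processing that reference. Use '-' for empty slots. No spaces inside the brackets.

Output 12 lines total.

F [1,-,-]
F [1,4,-]
F [1,4,2]
H [1,4,2]
H [1,4,2]
H [1,4,2]
H [1,4,2]
F [1,4,3]
H [1,4,3]
H [1,4,3]
H [1,4,3]
H [1,4,3]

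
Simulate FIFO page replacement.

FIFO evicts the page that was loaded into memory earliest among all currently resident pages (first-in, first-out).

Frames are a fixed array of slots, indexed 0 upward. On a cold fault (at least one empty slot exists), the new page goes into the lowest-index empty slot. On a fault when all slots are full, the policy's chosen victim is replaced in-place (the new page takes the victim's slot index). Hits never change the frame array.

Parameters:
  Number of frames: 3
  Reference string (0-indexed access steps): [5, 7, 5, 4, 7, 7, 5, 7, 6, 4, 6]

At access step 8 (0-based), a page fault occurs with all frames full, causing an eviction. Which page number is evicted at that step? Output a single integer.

Step 0: ref 5 -> FAULT, frames=[5,-,-]
Step 1: ref 7 -> FAULT, frames=[5,7,-]
Step 2: ref 5 -> HIT, frames=[5,7,-]
Step 3: ref 4 -> FAULT, frames=[5,7,4]
Step 4: ref 7 -> HIT, frames=[5,7,4]
Step 5: ref 7 -> HIT, frames=[5,7,4]
Step 6: ref 5 -> HIT, frames=[5,7,4]
Step 7: ref 7 -> HIT, frames=[5,7,4]
Step 8: ref 6 -> FAULT, evict 5, frames=[6,7,4]
At step 8: evicted page 5

Answer: 5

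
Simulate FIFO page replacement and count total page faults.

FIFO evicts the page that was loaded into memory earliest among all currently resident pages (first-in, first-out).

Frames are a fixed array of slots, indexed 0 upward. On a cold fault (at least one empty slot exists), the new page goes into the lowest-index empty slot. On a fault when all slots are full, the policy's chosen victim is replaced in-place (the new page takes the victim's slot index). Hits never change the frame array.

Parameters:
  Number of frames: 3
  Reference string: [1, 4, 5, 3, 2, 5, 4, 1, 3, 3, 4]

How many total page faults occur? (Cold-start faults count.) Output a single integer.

Step 0: ref 1 → FAULT, frames=[1,-,-]
Step 1: ref 4 → FAULT, frames=[1,4,-]
Step 2: ref 5 → FAULT, frames=[1,4,5]
Step 3: ref 3 → FAULT (evict 1), frames=[3,4,5]
Step 4: ref 2 → FAULT (evict 4), frames=[3,2,5]
Step 5: ref 5 → HIT, frames=[3,2,5]
Step 6: ref 4 → FAULT (evict 5), frames=[3,2,4]
Step 7: ref 1 → FAULT (evict 3), frames=[1,2,4]
Step 8: ref 3 → FAULT (evict 2), frames=[1,3,4]
Step 9: ref 3 → HIT, frames=[1,3,4]
Step 10: ref 4 → HIT, frames=[1,3,4]
Total faults: 8

Answer: 8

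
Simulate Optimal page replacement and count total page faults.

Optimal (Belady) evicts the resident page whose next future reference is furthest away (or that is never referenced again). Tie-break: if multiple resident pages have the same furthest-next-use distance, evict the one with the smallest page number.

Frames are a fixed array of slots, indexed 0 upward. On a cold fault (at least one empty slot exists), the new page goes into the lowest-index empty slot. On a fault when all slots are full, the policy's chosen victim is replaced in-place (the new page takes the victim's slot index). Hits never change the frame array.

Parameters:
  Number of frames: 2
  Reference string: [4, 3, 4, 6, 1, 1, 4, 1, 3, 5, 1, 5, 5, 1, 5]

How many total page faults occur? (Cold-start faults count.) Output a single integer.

Step 0: ref 4 → FAULT, frames=[4,-]
Step 1: ref 3 → FAULT, frames=[4,3]
Step 2: ref 4 → HIT, frames=[4,3]
Step 3: ref 6 → FAULT (evict 3), frames=[4,6]
Step 4: ref 1 → FAULT (evict 6), frames=[4,1]
Step 5: ref 1 → HIT, frames=[4,1]
Step 6: ref 4 → HIT, frames=[4,1]
Step 7: ref 1 → HIT, frames=[4,1]
Step 8: ref 3 → FAULT (evict 4), frames=[3,1]
Step 9: ref 5 → FAULT (evict 3), frames=[5,1]
Step 10: ref 1 → HIT, frames=[5,1]
Step 11: ref 5 → HIT, frames=[5,1]
Step 12: ref 5 → HIT, frames=[5,1]
Step 13: ref 1 → HIT, frames=[5,1]
Step 14: ref 5 → HIT, frames=[5,1]
Total faults: 6

Answer: 6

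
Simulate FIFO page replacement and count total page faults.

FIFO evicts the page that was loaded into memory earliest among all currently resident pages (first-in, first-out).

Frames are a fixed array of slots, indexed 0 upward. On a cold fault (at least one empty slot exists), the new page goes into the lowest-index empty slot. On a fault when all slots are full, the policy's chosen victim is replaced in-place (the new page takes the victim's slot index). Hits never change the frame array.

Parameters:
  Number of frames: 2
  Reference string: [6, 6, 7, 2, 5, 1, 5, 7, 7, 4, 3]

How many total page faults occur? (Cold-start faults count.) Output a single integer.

Step 0: ref 6 → FAULT, frames=[6,-]
Step 1: ref 6 → HIT, frames=[6,-]
Step 2: ref 7 → FAULT, frames=[6,7]
Step 3: ref 2 → FAULT (evict 6), frames=[2,7]
Step 4: ref 5 → FAULT (evict 7), frames=[2,5]
Step 5: ref 1 → FAULT (evict 2), frames=[1,5]
Step 6: ref 5 → HIT, frames=[1,5]
Step 7: ref 7 → FAULT (evict 5), frames=[1,7]
Step 8: ref 7 → HIT, frames=[1,7]
Step 9: ref 4 → FAULT (evict 1), frames=[4,7]
Step 10: ref 3 → FAULT (evict 7), frames=[4,3]
Total faults: 8

Answer: 8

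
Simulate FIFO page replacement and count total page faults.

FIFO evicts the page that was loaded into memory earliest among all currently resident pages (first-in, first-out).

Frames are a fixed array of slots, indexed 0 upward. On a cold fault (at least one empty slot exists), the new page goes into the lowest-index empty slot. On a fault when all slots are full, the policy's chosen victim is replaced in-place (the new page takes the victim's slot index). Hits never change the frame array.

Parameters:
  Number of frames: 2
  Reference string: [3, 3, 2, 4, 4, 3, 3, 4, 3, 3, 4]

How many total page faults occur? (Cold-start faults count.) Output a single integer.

Answer: 4

Derivation:
Step 0: ref 3 → FAULT, frames=[3,-]
Step 1: ref 3 → HIT, frames=[3,-]
Step 2: ref 2 → FAULT, frames=[3,2]
Step 3: ref 4 → FAULT (evict 3), frames=[4,2]
Step 4: ref 4 → HIT, frames=[4,2]
Step 5: ref 3 → FAULT (evict 2), frames=[4,3]
Step 6: ref 3 → HIT, frames=[4,3]
Step 7: ref 4 → HIT, frames=[4,3]
Step 8: ref 3 → HIT, frames=[4,3]
Step 9: ref 3 → HIT, frames=[4,3]
Step 10: ref 4 → HIT, frames=[4,3]
Total faults: 4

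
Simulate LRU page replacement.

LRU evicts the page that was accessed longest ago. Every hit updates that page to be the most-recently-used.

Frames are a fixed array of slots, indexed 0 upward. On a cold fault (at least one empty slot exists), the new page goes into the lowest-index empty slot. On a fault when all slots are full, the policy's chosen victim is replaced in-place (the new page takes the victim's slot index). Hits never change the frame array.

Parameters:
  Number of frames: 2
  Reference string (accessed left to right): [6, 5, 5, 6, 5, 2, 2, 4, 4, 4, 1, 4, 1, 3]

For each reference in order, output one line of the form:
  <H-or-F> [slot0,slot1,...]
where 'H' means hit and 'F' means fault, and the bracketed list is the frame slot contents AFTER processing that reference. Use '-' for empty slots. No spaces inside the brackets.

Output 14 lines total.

F [6,-]
F [6,5]
H [6,5]
H [6,5]
H [6,5]
F [2,5]
H [2,5]
F [2,4]
H [2,4]
H [2,4]
F [1,4]
H [1,4]
H [1,4]
F [1,3]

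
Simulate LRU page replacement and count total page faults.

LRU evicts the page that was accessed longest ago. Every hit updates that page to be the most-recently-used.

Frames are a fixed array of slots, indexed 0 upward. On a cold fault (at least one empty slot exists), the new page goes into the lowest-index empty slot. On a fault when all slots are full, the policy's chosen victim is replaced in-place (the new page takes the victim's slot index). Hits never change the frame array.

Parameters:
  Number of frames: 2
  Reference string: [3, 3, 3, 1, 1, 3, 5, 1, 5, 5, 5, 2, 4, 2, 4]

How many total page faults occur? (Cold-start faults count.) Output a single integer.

Step 0: ref 3 → FAULT, frames=[3,-]
Step 1: ref 3 → HIT, frames=[3,-]
Step 2: ref 3 → HIT, frames=[3,-]
Step 3: ref 1 → FAULT, frames=[3,1]
Step 4: ref 1 → HIT, frames=[3,1]
Step 5: ref 3 → HIT, frames=[3,1]
Step 6: ref 5 → FAULT (evict 1), frames=[3,5]
Step 7: ref 1 → FAULT (evict 3), frames=[1,5]
Step 8: ref 5 → HIT, frames=[1,5]
Step 9: ref 5 → HIT, frames=[1,5]
Step 10: ref 5 → HIT, frames=[1,5]
Step 11: ref 2 → FAULT (evict 1), frames=[2,5]
Step 12: ref 4 → FAULT (evict 5), frames=[2,4]
Step 13: ref 2 → HIT, frames=[2,4]
Step 14: ref 4 → HIT, frames=[2,4]
Total faults: 6

Answer: 6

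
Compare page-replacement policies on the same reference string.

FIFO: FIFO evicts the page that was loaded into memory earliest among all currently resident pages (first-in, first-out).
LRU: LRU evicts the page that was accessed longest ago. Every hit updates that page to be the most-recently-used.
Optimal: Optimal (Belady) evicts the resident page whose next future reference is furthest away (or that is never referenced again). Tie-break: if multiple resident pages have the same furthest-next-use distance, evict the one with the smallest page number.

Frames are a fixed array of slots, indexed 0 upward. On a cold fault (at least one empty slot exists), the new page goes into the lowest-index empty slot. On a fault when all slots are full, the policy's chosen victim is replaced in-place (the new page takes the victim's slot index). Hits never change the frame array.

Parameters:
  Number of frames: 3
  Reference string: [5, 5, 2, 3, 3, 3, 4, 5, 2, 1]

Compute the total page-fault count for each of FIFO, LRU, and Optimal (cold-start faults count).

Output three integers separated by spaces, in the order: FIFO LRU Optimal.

--- FIFO ---
  step 0: ref 5 -> FAULT, frames=[5,-,-] (faults so far: 1)
  step 1: ref 5 -> HIT, frames=[5,-,-] (faults so far: 1)
  step 2: ref 2 -> FAULT, frames=[5,2,-] (faults so far: 2)
  step 3: ref 3 -> FAULT, frames=[5,2,3] (faults so far: 3)
  step 4: ref 3 -> HIT, frames=[5,2,3] (faults so far: 3)
  step 5: ref 3 -> HIT, frames=[5,2,3] (faults so far: 3)
  step 6: ref 4 -> FAULT, evict 5, frames=[4,2,3] (faults so far: 4)
  step 7: ref 5 -> FAULT, evict 2, frames=[4,5,3] (faults so far: 5)
  step 8: ref 2 -> FAULT, evict 3, frames=[4,5,2] (faults so far: 6)
  step 9: ref 1 -> FAULT, evict 4, frames=[1,5,2] (faults so far: 7)
  FIFO total faults: 7
--- LRU ---
  step 0: ref 5 -> FAULT, frames=[5,-,-] (faults so far: 1)
  step 1: ref 5 -> HIT, frames=[5,-,-] (faults so far: 1)
  step 2: ref 2 -> FAULT, frames=[5,2,-] (faults so far: 2)
  step 3: ref 3 -> FAULT, frames=[5,2,3] (faults so far: 3)
  step 4: ref 3 -> HIT, frames=[5,2,3] (faults so far: 3)
  step 5: ref 3 -> HIT, frames=[5,2,3] (faults so far: 3)
  step 6: ref 4 -> FAULT, evict 5, frames=[4,2,3] (faults so far: 4)
  step 7: ref 5 -> FAULT, evict 2, frames=[4,5,3] (faults so far: 5)
  step 8: ref 2 -> FAULT, evict 3, frames=[4,5,2] (faults so far: 6)
  step 9: ref 1 -> FAULT, evict 4, frames=[1,5,2] (faults so far: 7)
  LRU total faults: 7
--- Optimal ---
  step 0: ref 5 -> FAULT, frames=[5,-,-] (faults so far: 1)
  step 1: ref 5 -> HIT, frames=[5,-,-] (faults so far: 1)
  step 2: ref 2 -> FAULT, frames=[5,2,-] (faults so far: 2)
  step 3: ref 3 -> FAULT, frames=[5,2,3] (faults so far: 3)
  step 4: ref 3 -> HIT, frames=[5,2,3] (faults so far: 3)
  step 5: ref 3 -> HIT, frames=[5,2,3] (faults so far: 3)
  step 6: ref 4 -> FAULT, evict 3, frames=[5,2,4] (faults so far: 4)
  step 7: ref 5 -> HIT, frames=[5,2,4] (faults so far: 4)
  step 8: ref 2 -> HIT, frames=[5,2,4] (faults so far: 4)
  step 9: ref 1 -> FAULT, evict 2, frames=[5,1,4] (faults so far: 5)
  Optimal total faults: 5

Answer: 7 7 5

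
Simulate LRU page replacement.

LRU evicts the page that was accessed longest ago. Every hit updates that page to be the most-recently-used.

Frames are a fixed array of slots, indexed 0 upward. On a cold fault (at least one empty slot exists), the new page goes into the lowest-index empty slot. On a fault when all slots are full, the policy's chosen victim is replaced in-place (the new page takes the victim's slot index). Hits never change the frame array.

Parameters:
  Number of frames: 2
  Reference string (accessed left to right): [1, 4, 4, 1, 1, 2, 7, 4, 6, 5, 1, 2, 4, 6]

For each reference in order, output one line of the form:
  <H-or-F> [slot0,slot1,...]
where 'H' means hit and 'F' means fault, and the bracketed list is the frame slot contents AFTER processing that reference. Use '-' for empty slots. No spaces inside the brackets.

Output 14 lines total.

F [1,-]
F [1,4]
H [1,4]
H [1,4]
H [1,4]
F [1,2]
F [7,2]
F [7,4]
F [6,4]
F [6,5]
F [1,5]
F [1,2]
F [4,2]
F [4,6]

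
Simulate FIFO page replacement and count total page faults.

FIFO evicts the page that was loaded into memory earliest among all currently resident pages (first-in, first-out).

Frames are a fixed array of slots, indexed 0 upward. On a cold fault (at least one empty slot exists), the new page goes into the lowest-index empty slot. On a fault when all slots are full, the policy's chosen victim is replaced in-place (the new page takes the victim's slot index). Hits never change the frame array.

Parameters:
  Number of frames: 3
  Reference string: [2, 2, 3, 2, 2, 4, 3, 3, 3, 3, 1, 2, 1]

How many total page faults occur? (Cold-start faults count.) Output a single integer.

Answer: 5

Derivation:
Step 0: ref 2 → FAULT, frames=[2,-,-]
Step 1: ref 2 → HIT, frames=[2,-,-]
Step 2: ref 3 → FAULT, frames=[2,3,-]
Step 3: ref 2 → HIT, frames=[2,3,-]
Step 4: ref 2 → HIT, frames=[2,3,-]
Step 5: ref 4 → FAULT, frames=[2,3,4]
Step 6: ref 3 → HIT, frames=[2,3,4]
Step 7: ref 3 → HIT, frames=[2,3,4]
Step 8: ref 3 → HIT, frames=[2,3,4]
Step 9: ref 3 → HIT, frames=[2,3,4]
Step 10: ref 1 → FAULT (evict 2), frames=[1,3,4]
Step 11: ref 2 → FAULT (evict 3), frames=[1,2,4]
Step 12: ref 1 → HIT, frames=[1,2,4]
Total faults: 5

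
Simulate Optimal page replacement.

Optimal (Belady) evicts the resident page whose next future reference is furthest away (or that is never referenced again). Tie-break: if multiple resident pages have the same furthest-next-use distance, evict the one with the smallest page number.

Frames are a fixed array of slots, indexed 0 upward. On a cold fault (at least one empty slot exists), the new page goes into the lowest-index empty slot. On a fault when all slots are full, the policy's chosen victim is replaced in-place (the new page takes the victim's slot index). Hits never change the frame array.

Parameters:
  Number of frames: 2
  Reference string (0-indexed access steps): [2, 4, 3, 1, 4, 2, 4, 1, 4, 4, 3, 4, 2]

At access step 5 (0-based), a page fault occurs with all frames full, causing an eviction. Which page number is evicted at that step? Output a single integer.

Step 0: ref 2 -> FAULT, frames=[2,-]
Step 1: ref 4 -> FAULT, frames=[2,4]
Step 2: ref 3 -> FAULT, evict 2, frames=[3,4]
Step 3: ref 1 -> FAULT, evict 3, frames=[1,4]
Step 4: ref 4 -> HIT, frames=[1,4]
Step 5: ref 2 -> FAULT, evict 1, frames=[2,4]
At step 5: evicted page 1

Answer: 1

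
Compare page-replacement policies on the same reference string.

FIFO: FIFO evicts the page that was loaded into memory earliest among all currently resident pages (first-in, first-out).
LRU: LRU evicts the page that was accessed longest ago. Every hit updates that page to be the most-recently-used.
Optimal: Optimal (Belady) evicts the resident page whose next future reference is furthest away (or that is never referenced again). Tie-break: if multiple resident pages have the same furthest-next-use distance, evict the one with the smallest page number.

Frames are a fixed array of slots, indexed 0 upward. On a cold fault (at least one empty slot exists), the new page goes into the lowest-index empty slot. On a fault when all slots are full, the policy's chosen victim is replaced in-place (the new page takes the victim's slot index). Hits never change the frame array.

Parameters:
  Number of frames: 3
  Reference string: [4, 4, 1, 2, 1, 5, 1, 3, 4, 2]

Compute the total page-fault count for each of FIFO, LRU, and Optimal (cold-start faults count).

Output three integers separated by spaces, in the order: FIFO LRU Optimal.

Answer: 7 7 6

Derivation:
--- FIFO ---
  step 0: ref 4 -> FAULT, frames=[4,-,-] (faults so far: 1)
  step 1: ref 4 -> HIT, frames=[4,-,-] (faults so far: 1)
  step 2: ref 1 -> FAULT, frames=[4,1,-] (faults so far: 2)
  step 3: ref 2 -> FAULT, frames=[4,1,2] (faults so far: 3)
  step 4: ref 1 -> HIT, frames=[4,1,2] (faults so far: 3)
  step 5: ref 5 -> FAULT, evict 4, frames=[5,1,2] (faults so far: 4)
  step 6: ref 1 -> HIT, frames=[5,1,2] (faults so far: 4)
  step 7: ref 3 -> FAULT, evict 1, frames=[5,3,2] (faults so far: 5)
  step 8: ref 4 -> FAULT, evict 2, frames=[5,3,4] (faults so far: 6)
  step 9: ref 2 -> FAULT, evict 5, frames=[2,3,4] (faults so far: 7)
  FIFO total faults: 7
--- LRU ---
  step 0: ref 4 -> FAULT, frames=[4,-,-] (faults so far: 1)
  step 1: ref 4 -> HIT, frames=[4,-,-] (faults so far: 1)
  step 2: ref 1 -> FAULT, frames=[4,1,-] (faults so far: 2)
  step 3: ref 2 -> FAULT, frames=[4,1,2] (faults so far: 3)
  step 4: ref 1 -> HIT, frames=[4,1,2] (faults so far: 3)
  step 5: ref 5 -> FAULT, evict 4, frames=[5,1,2] (faults so far: 4)
  step 6: ref 1 -> HIT, frames=[5,1,2] (faults so far: 4)
  step 7: ref 3 -> FAULT, evict 2, frames=[5,1,3] (faults so far: 5)
  step 8: ref 4 -> FAULT, evict 5, frames=[4,1,3] (faults so far: 6)
  step 9: ref 2 -> FAULT, evict 1, frames=[4,2,3] (faults so far: 7)
  LRU total faults: 7
--- Optimal ---
  step 0: ref 4 -> FAULT, frames=[4,-,-] (faults so far: 1)
  step 1: ref 4 -> HIT, frames=[4,-,-] (faults so far: 1)
  step 2: ref 1 -> FAULT, frames=[4,1,-] (faults so far: 2)
  step 3: ref 2 -> FAULT, frames=[4,1,2] (faults so far: 3)
  step 4: ref 1 -> HIT, frames=[4,1,2] (faults so far: 3)
  step 5: ref 5 -> FAULT, evict 2, frames=[4,1,5] (faults so far: 4)
  step 6: ref 1 -> HIT, frames=[4,1,5] (faults so far: 4)
  step 7: ref 3 -> FAULT, evict 1, frames=[4,3,5] (faults so far: 5)
  step 8: ref 4 -> HIT, frames=[4,3,5] (faults so far: 5)
  step 9: ref 2 -> FAULT, evict 3, frames=[4,2,5] (faults so far: 6)
  Optimal total faults: 6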